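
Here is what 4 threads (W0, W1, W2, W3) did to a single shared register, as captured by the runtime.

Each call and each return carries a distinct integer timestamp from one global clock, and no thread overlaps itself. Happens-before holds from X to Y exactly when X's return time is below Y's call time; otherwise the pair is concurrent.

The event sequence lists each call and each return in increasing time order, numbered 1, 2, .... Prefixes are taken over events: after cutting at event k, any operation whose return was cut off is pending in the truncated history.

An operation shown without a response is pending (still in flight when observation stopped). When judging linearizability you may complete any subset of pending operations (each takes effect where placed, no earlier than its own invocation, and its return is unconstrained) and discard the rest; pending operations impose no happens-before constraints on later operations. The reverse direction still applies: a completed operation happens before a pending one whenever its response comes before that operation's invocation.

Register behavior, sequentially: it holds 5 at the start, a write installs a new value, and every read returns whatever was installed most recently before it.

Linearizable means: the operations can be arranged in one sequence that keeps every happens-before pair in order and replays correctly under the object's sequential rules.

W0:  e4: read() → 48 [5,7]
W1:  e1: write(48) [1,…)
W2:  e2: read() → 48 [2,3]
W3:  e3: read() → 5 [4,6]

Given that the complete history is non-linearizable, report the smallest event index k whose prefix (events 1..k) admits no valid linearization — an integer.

6

events 1..5 are still linearizable — one witness is e1, e2:
step 1: e1 write(48) (pending, included) — value 48
step 2: e2 read() → 48 — value 48
adding event 6 (e3 responds at 6) leaves no legal real-time order
no completion choice of the 2 pending operations (e1, e4) rescues it — every subset was tried
one such order, e2, e3 (pending dropped), breaks at step 1 where e2 read() → 48 is illegal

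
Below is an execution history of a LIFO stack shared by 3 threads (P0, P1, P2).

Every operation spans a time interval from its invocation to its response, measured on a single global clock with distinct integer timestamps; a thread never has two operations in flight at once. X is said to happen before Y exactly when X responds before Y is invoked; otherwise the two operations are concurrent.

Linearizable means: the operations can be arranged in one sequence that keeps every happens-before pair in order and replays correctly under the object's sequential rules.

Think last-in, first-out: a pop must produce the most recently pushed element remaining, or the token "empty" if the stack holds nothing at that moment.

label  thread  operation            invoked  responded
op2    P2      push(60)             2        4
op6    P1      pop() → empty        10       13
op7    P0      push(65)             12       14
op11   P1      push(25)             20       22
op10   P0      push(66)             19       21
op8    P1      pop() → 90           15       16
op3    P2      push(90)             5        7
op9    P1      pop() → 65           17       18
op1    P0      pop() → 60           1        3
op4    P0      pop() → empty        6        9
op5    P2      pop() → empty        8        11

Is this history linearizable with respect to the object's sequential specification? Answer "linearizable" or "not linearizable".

events 1..12 are fine; event 13 — the response of op6 at time 13 — makes the prefix non-linearizable
real-time-consistent orders of the 6 completed operations: 10 — all fail the LIFO stack replay
including or dropping the 1 pending operation (op7) in any combination fails
sample order op1, op2, op3, op4, op5, op6 (pending dropped) stalls at step 1 — op1 pop() → 60 has no legal effect
sample order op1, op2, op3, op4, op6, op5 (pending dropped) stalls at step 1 — op1 pop() → 60 has no legal effect

not linearizable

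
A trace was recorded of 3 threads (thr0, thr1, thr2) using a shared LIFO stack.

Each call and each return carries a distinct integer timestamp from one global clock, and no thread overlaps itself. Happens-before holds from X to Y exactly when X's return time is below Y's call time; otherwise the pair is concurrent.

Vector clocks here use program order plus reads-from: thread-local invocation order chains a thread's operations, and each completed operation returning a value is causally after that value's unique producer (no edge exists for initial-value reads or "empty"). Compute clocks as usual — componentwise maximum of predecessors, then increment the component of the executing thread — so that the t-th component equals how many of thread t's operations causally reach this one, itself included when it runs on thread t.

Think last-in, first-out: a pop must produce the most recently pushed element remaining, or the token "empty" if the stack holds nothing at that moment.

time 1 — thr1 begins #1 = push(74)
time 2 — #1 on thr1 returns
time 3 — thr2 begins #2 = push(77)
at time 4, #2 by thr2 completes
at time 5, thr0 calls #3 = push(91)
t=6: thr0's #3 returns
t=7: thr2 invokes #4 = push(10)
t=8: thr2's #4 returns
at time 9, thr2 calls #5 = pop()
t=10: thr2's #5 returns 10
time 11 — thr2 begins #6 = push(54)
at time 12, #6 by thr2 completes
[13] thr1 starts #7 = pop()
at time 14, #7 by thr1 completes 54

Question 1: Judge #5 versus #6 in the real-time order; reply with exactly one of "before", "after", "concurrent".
before

#5 spans [9,10], #6 spans [11,12]
resp(#5)=10 < inv(#6)=11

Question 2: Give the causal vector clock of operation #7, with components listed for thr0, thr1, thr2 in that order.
(0, 2, 4)

root op #2, invoked 3: fresh clock plus thr2's own tick → (0, 0, 1)
root op #1, invoked 1: fresh clock plus thr1's own tick → (0, 1, 0)
root op #3, invoked 5: fresh clock plus thr0's own tick → (1, 0, 0)
#4 (invocation 7): componentwise max over VC(#2)=(0, 0, 1), +1 at thr2, giving (0, 0, 2)
#5 (invocation 9): componentwise max over VC(#4)=(0, 0, 2), +1 at thr2, giving (0, 0, 3)
#6 (invocation 11): componentwise max over VC(#5)=(0, 0, 3), +1 at thr2, giving (0, 0, 4)
#7 (invocation 13): componentwise max over VC(#1)=(0, 1, 0), VC(#6)=(0, 0, 4), +1 at thr1, giving (0, 2, 4)
target: VC(#7) = (0, 2, 4)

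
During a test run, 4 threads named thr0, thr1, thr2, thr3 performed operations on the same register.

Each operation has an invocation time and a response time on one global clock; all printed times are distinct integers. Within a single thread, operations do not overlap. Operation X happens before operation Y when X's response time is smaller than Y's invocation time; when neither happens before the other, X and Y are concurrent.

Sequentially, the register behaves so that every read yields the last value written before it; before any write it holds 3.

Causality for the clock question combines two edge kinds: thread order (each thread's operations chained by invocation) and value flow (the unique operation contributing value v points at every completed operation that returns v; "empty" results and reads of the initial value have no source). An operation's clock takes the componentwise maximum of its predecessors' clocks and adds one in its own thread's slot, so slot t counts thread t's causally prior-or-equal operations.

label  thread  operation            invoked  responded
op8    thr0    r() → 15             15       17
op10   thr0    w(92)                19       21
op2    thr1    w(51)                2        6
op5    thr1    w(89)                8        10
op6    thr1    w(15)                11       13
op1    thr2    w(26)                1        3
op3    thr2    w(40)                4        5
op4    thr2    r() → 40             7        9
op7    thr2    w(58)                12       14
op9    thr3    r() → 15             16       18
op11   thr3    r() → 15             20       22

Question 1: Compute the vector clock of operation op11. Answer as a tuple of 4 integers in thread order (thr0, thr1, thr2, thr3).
(0, 3, 0, 2)

no predecessors for op1 (invoked 1): thr2 increments from zero → (0, 0, 1, 0)
no predecessors for op2 (invoked 2): thr1 increments from zero → (0, 1, 0, 0)
invoked at 4, op3 merges VC(op1)=(0, 0, 1, 0) and bumps thr2's slot → (0, 0, 2, 0)
invoked at 8, op5 merges VC(op2)=(0, 1, 0, 0) and bumps thr1's slot → (0, 2, 0, 0)
invoked at 7, op4 merges VC(op3)=(0, 0, 2, 0) and bumps thr2's slot → (0, 0, 3, 0)
invoked at 11, op6 merges VC(op5)=(0, 2, 0, 0) and bumps thr1's slot → (0, 3, 0, 0)
invoked at 12, op7 merges VC(op4)=(0, 0, 3, 0) and bumps thr2's slot → (0, 0, 4, 0)
invoked at 16, op9 merges VC(op6)=(0, 3, 0, 0) and bumps thr3's slot → (0, 3, 0, 1)
invoked at 15, op8 merges VC(op6)=(0, 3, 0, 0) and bumps thr0's slot → (1, 3, 0, 0)
invoked at 20, op11 merges VC(op6)=(0, 3, 0, 0), VC(op9)=(0, 3, 0, 1) and bumps thr3's slot → (0, 3, 0, 2)
invoked at 19, op10 merges VC(op8)=(1, 3, 0, 0) and bumps thr0's slot → (2, 3, 0, 0)
target: VC(op11) = (0, 3, 0, 2)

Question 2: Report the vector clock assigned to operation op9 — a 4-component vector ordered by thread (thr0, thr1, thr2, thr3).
(0, 3, 0, 1)

op1, invoked 1, has no incoming edges; only thr2's bump applies → (0, 0, 1, 0)
op2, invoked 2, has no incoming edges; only thr1's bump applies → (0, 1, 0, 0)
from VC(op1)=(0, 0, 1, 0), op3 (invoked 4) maxes components and bumps thr2 → (0, 0, 2, 0)
from VC(op2)=(0, 1, 0, 0), op5 (invoked 8) maxes components and bumps thr1 → (0, 2, 0, 0)
from VC(op3)=(0, 0, 2, 0), op4 (invoked 7) maxes components and bumps thr2 → (0, 0, 3, 0)
from VC(op5)=(0, 2, 0, 0), op6 (invoked 11) maxes components and bumps thr1 → (0, 3, 0, 0)
from VC(op4)=(0, 0, 3, 0), op7 (invoked 12) maxes components and bumps thr2 → (0, 0, 4, 0)
from VC(op6)=(0, 3, 0, 0), op9 (invoked 16) maxes components and bumps thr3 → (0, 3, 0, 1)
from VC(op6)=(0, 3, 0, 0), op8 (invoked 15) maxes components and bumps thr0 → (1, 3, 0, 0)
from VC(op6)=(0, 3, 0, 0), VC(op9)=(0, 3, 0, 1), op11 (invoked 20) maxes components and bumps thr3 → (0, 3, 0, 2)
from VC(op8)=(1, 3, 0, 0), op10 (invoked 19) maxes components and bumps thr0 → (2, 3, 0, 0)
target: VC(op9) = (0, 3, 0, 1)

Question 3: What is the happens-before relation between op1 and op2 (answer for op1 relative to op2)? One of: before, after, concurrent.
concurrent

op1 spans [1,3], op2 spans [2,6]
the intervals overlap in both directions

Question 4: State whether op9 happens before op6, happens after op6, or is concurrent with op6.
after

op9 spans [16,18], op6 spans [11,13]
resp(op6)=13 < inv(op9)=16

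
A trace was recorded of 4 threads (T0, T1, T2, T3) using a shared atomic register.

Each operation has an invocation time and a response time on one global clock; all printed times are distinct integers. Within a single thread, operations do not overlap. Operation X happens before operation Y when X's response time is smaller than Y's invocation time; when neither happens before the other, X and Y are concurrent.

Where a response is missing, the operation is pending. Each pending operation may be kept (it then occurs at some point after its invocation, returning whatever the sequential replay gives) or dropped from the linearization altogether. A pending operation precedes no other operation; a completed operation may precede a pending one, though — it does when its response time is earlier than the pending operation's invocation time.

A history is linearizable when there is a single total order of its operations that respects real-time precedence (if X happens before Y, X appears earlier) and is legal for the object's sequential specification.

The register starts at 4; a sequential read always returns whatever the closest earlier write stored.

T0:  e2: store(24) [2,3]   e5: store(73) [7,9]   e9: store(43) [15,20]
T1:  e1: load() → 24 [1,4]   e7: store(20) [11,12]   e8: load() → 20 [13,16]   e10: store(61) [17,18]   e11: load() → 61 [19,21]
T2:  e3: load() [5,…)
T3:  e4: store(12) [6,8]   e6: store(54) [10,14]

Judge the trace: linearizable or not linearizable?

witness order: e2, e1, e3, e4, e5, e6, e7, e8, e9, e10, e11
1. e2 store(24), leaving value 24
2. e1 load() → 24, leaving value 24
3. e3 load() (pending, included), leaving value 24
4. e4 store(12), leaving value 12
5. e5 store(73), leaving value 73
6. e6 store(54), leaving value 54
7. e7 store(20), leaving value 20
8. e8 load() → 20, leaving value 20
9. e9 store(43), leaving value 43
10. e10 store(61), leaving value 61
11. e11 load() → 61, leaving value 61

linearizable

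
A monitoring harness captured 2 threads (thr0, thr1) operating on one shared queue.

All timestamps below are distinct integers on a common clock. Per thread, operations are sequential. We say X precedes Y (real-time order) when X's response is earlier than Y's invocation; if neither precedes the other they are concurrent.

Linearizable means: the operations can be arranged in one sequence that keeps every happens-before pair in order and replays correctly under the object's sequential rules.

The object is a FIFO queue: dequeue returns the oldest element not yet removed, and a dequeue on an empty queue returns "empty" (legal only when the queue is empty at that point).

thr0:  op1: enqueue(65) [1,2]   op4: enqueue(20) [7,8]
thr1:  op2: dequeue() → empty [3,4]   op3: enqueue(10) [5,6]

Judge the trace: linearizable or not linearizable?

not linearizable

through event 3 a valid linearization exists; event 4 (op2 responding at time 4) ends that
a single order respects real time; the 2 completed queue operations fail replay along it
one such order, op1, op2, breaks at step 2 where op2 dequeue() → empty is illegal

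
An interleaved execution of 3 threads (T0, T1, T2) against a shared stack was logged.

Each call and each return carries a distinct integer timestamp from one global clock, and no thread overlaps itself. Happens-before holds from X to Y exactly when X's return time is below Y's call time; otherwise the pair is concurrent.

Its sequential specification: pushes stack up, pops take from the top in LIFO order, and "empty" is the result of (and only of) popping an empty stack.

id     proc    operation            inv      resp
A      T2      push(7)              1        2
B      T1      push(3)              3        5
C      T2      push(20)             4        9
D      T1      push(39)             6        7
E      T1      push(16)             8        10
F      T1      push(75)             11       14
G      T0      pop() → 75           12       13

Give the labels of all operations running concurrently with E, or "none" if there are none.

concurrent with E ([8,10]): every op whose interval crosses 8..10
A [1,2]: before
B [3,5]: before
C [4,9]: concurrent
D [6,7]: before
F [11,14]: after
G [12,13]: after

C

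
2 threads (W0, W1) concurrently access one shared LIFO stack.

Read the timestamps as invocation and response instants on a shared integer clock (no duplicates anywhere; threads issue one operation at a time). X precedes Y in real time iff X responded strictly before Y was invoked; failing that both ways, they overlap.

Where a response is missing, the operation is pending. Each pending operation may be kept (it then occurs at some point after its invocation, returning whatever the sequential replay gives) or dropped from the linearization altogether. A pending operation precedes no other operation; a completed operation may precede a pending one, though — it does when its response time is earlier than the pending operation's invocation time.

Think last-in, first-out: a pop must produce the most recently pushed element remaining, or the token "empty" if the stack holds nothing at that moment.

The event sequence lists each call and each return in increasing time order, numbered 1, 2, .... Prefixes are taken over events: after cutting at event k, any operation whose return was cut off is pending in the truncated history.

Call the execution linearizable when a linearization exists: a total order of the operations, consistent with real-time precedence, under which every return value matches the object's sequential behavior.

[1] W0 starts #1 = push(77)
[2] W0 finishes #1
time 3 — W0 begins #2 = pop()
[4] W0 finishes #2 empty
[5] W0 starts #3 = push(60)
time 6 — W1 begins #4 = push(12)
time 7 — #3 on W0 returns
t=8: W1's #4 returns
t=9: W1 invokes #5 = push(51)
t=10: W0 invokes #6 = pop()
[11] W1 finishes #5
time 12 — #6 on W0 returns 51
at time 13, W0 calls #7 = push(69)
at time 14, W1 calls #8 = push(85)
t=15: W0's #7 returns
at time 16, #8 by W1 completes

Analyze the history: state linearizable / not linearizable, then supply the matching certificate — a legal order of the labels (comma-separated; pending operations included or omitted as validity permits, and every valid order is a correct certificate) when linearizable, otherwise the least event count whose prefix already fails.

not linearizable — minimal violating prefix: 4 events

already the first 4 events (up to #2's response at time 4) admit no linearization; the first 3 still do
the completed operations (2 total) allow one real-time order; the LIFO stack replay rejects it
for example #1, #2 fails at step 2: #2 pop() → empty is not legal there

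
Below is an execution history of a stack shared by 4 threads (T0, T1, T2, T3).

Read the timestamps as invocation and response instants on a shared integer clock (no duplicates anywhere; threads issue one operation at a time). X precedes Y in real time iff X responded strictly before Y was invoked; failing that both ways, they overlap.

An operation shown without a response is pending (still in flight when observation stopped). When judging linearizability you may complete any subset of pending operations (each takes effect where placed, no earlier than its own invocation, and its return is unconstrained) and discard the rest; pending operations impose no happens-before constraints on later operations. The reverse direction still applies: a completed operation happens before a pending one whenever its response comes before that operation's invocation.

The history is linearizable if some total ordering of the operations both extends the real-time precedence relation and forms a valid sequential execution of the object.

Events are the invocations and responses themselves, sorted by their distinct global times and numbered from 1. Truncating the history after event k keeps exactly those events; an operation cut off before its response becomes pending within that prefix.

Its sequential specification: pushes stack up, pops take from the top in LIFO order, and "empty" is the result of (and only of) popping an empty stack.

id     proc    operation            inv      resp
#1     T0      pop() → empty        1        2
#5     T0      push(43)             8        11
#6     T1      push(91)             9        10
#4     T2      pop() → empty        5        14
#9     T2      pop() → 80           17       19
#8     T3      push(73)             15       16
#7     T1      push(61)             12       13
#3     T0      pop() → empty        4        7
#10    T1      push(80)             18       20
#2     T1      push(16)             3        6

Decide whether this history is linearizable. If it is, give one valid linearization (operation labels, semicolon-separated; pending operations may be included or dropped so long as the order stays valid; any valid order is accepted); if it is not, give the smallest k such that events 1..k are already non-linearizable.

linearizable — witness: #1; #3; #4; #2; #5; #6; #7; #8; #10; #9

1. #1 pop() → empty, leaving stack <>
2. #3 pop() → empty, leaving stack <>
3. #4 pop() → empty, leaving stack <>
4. #2 push(16), leaving stack <16>
5. #5 push(43), leaving stack <16,43>
6. #6 push(91), leaving stack <16,43,91>
7. #7 push(61), leaving stack <16,43,91,61>
8. #8 push(73), leaving stack <16,43,91,61,73>
9. #10 push(80), leaving stack <16,43,91,61,73,80>
10. #9 pop() → 80, leaving stack <16,43,91,61,73>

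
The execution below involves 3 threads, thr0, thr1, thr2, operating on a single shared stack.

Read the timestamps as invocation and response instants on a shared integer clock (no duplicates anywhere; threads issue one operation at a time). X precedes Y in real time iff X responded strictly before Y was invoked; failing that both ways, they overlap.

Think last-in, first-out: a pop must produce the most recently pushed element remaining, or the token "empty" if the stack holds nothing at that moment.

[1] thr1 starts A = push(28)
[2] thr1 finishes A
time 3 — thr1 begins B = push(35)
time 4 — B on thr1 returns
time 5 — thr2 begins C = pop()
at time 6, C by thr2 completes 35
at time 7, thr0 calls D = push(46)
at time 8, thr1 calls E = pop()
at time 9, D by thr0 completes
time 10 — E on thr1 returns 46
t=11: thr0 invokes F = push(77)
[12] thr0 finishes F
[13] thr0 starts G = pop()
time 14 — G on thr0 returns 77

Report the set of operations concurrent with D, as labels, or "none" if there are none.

D spans [7,9]: anything still running between times 7 and 9 counts as concurrent
A [1,2]: before
B [3,4]: before
C [5,6]: before
E [8,10]: concurrent
F [11,12]: after
G [13,14]: after

E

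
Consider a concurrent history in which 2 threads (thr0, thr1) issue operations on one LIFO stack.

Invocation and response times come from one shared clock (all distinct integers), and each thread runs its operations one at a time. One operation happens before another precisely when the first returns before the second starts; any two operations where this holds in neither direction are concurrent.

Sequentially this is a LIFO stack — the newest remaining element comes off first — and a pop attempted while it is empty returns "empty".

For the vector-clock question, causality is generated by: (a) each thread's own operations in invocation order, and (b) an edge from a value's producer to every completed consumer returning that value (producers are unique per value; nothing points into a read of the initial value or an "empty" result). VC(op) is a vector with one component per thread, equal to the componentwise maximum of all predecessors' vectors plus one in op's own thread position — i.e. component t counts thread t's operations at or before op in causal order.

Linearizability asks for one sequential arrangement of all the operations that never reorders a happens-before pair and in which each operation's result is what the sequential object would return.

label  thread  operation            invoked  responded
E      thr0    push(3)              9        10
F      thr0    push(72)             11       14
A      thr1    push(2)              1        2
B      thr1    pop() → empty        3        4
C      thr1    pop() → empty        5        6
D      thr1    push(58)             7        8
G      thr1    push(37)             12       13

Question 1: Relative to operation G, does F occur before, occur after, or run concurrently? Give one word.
F spans [11,14], G spans [12,13]
the intervals overlap in both directions

concurrent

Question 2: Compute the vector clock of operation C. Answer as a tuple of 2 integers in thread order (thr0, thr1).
A, invoked 1, has no incoming edges; only thr1's bump applies → (0, 1)
E, invoked 9, has no incoming edges; only thr0's bump applies → (1, 0)
invoked at 3, B merges VC(A)=(0, 1) and bumps thr1's slot → (0, 2)
invoked at 11, F merges VC(E)=(1, 0) and bumps thr0's slot → (2, 0)
invoked at 5, C merges VC(B)=(0, 2) and bumps thr1's slot → (0, 3)
invoked at 7, D merges VC(C)=(0, 3) and bumps thr1's slot → (0, 4)
invoked at 12, G merges VC(D)=(0, 4) and bumps thr1's slot → (0, 5)
target: VC(C) = (0, 3)

(0, 3)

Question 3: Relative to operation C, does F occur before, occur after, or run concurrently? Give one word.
F spans [11,14], C spans [5,6]
resp(C)=6 < inv(F)=11

after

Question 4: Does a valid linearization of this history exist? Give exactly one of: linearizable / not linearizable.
events 1..3 are fine; event 4 — the response of B at time 4 — makes the prefix non-linearizable
a single order respects real time; the 2 completed LIFO stack operations fail replay along it
sample order A, B stalls at step 2 — B pop() → empty has no legal effect

not linearizable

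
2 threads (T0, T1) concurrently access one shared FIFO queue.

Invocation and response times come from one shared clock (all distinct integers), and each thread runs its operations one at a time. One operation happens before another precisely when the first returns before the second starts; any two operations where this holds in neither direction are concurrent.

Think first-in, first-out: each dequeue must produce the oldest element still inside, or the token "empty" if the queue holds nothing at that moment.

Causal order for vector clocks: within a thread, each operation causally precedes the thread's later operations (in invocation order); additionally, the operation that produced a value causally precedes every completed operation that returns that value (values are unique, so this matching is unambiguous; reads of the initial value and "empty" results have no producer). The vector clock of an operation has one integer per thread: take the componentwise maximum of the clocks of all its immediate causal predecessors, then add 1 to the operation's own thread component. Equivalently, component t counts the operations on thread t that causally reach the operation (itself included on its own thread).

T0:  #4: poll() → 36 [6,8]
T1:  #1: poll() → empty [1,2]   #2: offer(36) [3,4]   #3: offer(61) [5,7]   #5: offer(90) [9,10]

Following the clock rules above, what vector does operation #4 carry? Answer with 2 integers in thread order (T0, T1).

(1, 2)

no predecessors for #1 (invoked 1): T1 increments from zero → (0, 1)
#2, invoked 3, takes VC(#1)=(0, 1) under max, adds 1 for T1 → (0, 2)
#3, invoked 5, takes VC(#2)=(0, 2) under max, adds 1 for T1 → (0, 3)
#4, invoked 6, takes VC(#2)=(0, 2) under max, adds 1 for T0 → (1, 2)
#5, invoked 9, takes VC(#3)=(0, 3) under max, adds 1 for T1 → (0, 4)
target: VC(#4) = (1, 2)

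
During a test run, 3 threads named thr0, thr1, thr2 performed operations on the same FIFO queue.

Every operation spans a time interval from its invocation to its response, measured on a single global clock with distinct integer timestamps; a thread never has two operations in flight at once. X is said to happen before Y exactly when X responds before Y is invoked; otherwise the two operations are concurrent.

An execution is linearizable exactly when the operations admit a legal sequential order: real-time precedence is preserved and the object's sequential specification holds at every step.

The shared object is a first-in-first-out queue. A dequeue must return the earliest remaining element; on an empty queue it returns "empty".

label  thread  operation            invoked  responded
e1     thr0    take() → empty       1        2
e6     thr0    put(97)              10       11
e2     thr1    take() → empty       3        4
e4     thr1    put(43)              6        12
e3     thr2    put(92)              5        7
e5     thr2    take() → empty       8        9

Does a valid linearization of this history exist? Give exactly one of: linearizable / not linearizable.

events 1..8 are fine; event 9 — the response of e5 at time 9 — makes the prefix non-linearizable
exactly one order of the 4 completed ops respects real time; the FIFO queue replay fails
every completion of the 1 pending operation (e4) was checked; none linearizes
sample order e1, e2, e3, e5 (pending dropped) stalls at step 4 — e5 take() → empty has no legal effect

not linearizable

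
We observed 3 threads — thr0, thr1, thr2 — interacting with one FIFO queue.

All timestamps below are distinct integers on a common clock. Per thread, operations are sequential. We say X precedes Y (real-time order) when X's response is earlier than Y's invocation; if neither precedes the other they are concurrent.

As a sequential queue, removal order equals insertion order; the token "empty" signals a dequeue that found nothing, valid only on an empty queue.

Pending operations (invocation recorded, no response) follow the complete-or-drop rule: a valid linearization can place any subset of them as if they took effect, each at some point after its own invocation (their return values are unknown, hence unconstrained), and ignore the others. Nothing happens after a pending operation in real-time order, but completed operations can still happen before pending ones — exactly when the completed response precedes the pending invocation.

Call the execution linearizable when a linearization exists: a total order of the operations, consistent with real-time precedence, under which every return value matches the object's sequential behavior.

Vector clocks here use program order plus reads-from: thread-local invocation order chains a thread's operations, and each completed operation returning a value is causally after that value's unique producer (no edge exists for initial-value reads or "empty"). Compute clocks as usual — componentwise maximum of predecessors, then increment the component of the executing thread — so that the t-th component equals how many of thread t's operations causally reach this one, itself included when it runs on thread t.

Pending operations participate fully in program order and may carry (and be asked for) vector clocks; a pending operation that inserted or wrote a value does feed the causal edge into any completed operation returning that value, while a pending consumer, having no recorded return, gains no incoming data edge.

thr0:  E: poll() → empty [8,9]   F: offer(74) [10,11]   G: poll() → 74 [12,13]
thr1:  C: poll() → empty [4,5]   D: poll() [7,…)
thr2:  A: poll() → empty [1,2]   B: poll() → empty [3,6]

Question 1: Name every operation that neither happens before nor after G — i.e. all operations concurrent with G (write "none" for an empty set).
D

G spans [12,13]: anything still running between times 12 and 13 counts as concurrent
A [1,2]: before
B [3,6]: before
C [4,5]: before
D [7,…): concurrent
E [8,9]: before
F [10,11]: before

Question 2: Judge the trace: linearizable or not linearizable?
linearizable

one valid linearization: A, B, C, D, E, F, G
step 1: A poll() → empty — queue <>
step 2: B poll() → empty — queue <>
step 3: C poll() → empty — queue <>
step 4: D poll() (pending, included) — queue <>
step 5: E poll() → empty — queue <>
step 6: F offer(74) — queue <74>
step 7: G poll() → 74 — queue <>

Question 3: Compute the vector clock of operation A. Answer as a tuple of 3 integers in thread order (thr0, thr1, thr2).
(0, 0, 1)

invoked at 1, A has no predecessors; its own thr2 bump gives (0, 0, 1)
invoked at 4, C has no predecessors; its own thr1 bump gives (0, 1, 0)
invoked at 8, E has no predecessors; its own thr0 bump gives (1, 0, 0)
from VC(A)=(0, 0, 1), B (invoked 3) maxes components and bumps thr2 → (0, 0, 2)
from VC(C)=(0, 1, 0), D (invoked 7) maxes components and bumps thr1 → (0, 2, 0)
from VC(E)=(1, 0, 0), F (invoked 10) maxes components and bumps thr0 → (2, 0, 0)
from VC(F)=(2, 0, 0), G (invoked 12) maxes components and bumps thr0 → (3, 0, 0)
target: VC(A) = (0, 0, 1)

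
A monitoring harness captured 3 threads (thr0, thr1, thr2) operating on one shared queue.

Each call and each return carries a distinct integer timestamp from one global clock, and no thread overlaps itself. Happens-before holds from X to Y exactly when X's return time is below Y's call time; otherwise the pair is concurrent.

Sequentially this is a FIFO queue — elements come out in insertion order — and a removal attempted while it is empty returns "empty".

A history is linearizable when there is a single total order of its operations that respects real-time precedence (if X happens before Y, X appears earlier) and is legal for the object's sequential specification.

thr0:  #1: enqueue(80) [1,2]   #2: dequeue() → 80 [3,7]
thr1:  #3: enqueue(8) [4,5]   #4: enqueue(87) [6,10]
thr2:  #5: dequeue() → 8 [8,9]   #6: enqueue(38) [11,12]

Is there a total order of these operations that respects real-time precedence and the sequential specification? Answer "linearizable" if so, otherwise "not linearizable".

one valid linearization: #1, #2, #3, #4, #5, #6
step 1: #1 enqueue(80) — queue <80>
step 2: #2 dequeue() → 80 — queue <>
step 3: #3 enqueue(8) — queue <8>
step 4: #4 enqueue(87) — queue <8,87>
step 5: #5 dequeue() → 8 — queue <87>
step 6: #6 enqueue(38) — queue <87,38>

linearizable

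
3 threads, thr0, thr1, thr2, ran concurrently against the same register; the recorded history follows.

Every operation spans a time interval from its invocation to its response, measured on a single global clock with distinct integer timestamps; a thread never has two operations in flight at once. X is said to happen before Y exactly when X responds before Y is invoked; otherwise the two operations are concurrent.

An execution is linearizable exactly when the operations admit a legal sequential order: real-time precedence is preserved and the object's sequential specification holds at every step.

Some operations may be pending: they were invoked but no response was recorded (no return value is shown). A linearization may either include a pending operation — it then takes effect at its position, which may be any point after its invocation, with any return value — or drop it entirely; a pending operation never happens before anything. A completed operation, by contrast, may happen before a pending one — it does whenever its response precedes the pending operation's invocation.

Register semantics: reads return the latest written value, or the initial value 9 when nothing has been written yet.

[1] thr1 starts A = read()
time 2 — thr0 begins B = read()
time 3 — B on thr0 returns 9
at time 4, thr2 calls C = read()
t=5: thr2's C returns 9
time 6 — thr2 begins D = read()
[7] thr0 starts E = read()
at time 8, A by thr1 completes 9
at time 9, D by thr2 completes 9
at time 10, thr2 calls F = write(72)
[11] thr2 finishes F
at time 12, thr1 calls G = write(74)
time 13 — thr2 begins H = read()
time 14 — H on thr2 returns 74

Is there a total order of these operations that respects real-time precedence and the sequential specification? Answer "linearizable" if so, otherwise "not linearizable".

a witness: A, B, C, D, E, F, G, H
1. A read() → 9, leaving value 9
2. B read() → 9, leaving value 9
3. C read() → 9, leaving value 9
4. D read() → 9, leaving value 9
5. E read() (pending, included), leaving value 9
6. F write(72), leaving value 72
7. G write(74) (pending, included), leaving value 74
8. H read() → 74, leaving value 74

linearizable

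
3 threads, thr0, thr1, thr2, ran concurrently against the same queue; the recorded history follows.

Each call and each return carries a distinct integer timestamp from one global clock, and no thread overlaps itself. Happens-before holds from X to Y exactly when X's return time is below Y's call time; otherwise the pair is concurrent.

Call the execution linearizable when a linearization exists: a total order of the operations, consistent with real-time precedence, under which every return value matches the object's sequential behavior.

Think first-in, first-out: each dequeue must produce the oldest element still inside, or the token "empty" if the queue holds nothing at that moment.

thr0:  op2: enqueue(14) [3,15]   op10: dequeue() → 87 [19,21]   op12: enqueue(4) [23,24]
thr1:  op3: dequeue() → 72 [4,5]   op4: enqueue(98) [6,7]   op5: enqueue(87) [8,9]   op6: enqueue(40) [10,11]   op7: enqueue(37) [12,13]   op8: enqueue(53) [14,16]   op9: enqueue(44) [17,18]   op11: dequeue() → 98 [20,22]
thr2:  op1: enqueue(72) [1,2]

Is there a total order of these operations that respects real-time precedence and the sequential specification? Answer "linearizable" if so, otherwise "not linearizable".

a witness: op1, op3, op4, op5, op2, op6, op7, op8, op9, op11, op10, op12
after step 1 (op1 enqueue(72)): queue <72>
after step 2 (op3 dequeue() → 72): queue <>
after step 3 (op4 enqueue(98)): queue <98>
after step 4 (op5 enqueue(87)): queue <98,87>
after step 5 (op2 enqueue(14)): queue <98,87,14>
after step 6 (op6 enqueue(40)): queue <98,87,14,40>
after step 7 (op7 enqueue(37)): queue <98,87,14,40,37>
after step 8 (op8 enqueue(53)): queue <98,87,14,40,37,53>
after step 9 (op9 enqueue(44)): queue <98,87,14,40,37,53,44>
after step 10 (op11 dequeue() → 98): queue <87,14,40,37,53,44>
after step 11 (op10 dequeue() → 87): queue <14,40,37,53,44>
after step 12 (op12 enqueue(4)): queue <14,40,37,53,44,4>

linearizable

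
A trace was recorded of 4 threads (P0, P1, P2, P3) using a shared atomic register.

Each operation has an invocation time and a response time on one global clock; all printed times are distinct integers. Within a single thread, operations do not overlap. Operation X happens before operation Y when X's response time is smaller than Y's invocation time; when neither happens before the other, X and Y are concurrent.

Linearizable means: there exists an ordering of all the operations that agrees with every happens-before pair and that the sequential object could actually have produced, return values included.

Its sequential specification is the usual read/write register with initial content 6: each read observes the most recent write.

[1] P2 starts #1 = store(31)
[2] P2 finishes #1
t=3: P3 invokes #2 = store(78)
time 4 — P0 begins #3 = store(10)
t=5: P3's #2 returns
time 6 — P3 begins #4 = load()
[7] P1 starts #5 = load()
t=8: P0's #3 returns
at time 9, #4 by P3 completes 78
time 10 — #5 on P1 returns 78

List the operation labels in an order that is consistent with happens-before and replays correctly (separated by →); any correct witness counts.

1. #1 store(31), leaving value 31
2. #2 store(78), leaving value 78
3. #4 load() → 78, leaving value 78
4. #5 load() → 78, leaving value 78
5. #3 store(10), leaving value 10

#1 → #2 → #4 → #5 → #3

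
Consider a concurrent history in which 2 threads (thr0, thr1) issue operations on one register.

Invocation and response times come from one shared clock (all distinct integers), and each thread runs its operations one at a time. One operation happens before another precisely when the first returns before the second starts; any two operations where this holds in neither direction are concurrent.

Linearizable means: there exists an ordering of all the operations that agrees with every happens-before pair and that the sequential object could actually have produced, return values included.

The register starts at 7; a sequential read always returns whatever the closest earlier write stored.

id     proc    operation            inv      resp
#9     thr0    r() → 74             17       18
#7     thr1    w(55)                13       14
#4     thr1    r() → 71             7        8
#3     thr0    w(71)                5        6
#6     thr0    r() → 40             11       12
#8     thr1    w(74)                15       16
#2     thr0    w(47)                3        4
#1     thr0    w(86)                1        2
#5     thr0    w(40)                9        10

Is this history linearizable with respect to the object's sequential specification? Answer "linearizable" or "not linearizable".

linearizable

a witness: #1, #2, #3, #4, #5, #6, #7, #8, #9
step 1: #1 w(86) — value 86
step 2: #2 w(47) — value 47
step 3: #3 w(71) — value 71
step 4: #4 r() → 71 — value 71
step 5: #5 w(40) — value 40
step 6: #6 r() → 40 — value 40
step 7: #7 w(55) — value 55
step 8: #8 w(74) — value 74
step 9: #9 r() → 74 — value 74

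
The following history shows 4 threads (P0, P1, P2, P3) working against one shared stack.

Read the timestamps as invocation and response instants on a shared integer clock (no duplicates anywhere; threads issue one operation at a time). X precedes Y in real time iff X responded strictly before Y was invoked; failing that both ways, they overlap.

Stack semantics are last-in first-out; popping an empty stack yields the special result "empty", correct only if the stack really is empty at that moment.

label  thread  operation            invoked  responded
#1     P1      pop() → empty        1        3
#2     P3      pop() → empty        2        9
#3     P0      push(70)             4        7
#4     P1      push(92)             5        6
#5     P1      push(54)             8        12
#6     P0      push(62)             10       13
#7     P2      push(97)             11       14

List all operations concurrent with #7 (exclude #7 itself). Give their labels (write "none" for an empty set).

#7 runs from 11 to 14; window-overlapping ops are concurrent
#1 [1,3]: before
#2 [2,9]: before
#3 [4,7]: before
#4 [5,6]: before
#5 [8,12]: concurrent
#6 [10,13]: concurrent

#5, #6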